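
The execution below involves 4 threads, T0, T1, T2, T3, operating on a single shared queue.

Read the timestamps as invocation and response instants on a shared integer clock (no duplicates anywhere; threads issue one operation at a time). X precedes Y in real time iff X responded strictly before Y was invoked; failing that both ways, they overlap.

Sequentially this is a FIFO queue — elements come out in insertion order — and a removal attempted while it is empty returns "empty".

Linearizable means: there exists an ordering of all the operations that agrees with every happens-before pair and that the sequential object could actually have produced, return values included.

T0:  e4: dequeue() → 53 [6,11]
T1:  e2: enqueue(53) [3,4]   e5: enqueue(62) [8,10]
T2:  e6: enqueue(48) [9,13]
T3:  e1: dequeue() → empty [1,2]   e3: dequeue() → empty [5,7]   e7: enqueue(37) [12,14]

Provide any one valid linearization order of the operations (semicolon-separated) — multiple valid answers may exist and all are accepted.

1. e1 dequeue() → empty, leaving queue <>
2. e2 enqueue(53), leaving queue <53>
3. e4 dequeue() → 53, leaving queue <>
4. e3 dequeue() → empty, leaving queue <>
5. e5 enqueue(62), leaving queue <62>
6. e6 enqueue(48), leaving queue <62,48>
7. e7 enqueue(37), leaving queue <62,48,37>

e1; e2; e4; e3; e5; e6; e7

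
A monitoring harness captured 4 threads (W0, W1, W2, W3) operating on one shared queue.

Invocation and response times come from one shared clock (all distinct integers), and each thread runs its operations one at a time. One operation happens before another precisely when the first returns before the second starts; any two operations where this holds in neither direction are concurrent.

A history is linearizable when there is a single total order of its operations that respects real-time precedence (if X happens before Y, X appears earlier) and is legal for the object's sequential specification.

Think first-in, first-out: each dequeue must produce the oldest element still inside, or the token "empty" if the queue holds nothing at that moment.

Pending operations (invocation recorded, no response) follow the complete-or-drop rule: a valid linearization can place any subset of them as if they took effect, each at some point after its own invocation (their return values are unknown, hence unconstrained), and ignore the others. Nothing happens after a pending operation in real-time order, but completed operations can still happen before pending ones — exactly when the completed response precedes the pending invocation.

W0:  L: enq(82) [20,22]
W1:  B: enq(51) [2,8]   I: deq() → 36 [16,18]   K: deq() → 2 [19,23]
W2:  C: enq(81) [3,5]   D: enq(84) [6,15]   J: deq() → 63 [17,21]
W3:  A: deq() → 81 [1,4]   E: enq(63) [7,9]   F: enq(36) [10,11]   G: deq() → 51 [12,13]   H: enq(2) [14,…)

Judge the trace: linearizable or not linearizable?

linearizable

witness order: C, A, B, E, F, G, H, D, J, I, K, L
after step 1 (C enq(81)): queue <81>
after step 2 (A deq() → 81): queue <>
after step 3 (B enq(51)): queue <51>
after step 4 (E enq(63)): queue <51,63>
after step 5 (F enq(36)): queue <51,63,36>
after step 6 (G deq() → 51): queue <63,36>
after step 7 (H enq(2) (pending, included)): queue <63,36,2>
after step 8 (D enq(84)): queue <63,36,2,84>
after step 9 (J deq() → 63): queue <36,2,84>
after step 10 (I deq() → 36): queue <2,84>
after step 11 (K deq() → 2): queue <84>
after step 12 (L enq(82)): queue <84,82>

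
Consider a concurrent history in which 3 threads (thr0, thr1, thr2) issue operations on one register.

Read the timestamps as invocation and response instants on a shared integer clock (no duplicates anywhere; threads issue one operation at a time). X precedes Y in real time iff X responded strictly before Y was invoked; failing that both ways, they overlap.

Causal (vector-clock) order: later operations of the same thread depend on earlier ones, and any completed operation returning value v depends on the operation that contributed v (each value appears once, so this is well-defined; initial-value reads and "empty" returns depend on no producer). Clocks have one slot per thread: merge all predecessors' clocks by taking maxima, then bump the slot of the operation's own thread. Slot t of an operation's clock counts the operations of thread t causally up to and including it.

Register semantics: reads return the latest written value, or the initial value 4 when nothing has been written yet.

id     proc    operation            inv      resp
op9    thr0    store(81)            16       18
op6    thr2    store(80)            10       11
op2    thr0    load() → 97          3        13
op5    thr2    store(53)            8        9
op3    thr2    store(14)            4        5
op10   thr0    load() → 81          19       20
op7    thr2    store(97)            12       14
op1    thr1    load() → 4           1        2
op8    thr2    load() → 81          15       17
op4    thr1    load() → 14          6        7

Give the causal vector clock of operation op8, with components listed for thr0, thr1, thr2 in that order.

no predecessors for op3 (invoked 4): thr2 increments from zero → (0, 0, 1)
no predecessors for op1 (invoked 1): thr1 increments from zero → (0, 1, 0)
VC(op5, invoked at 8): max of VC(op3)=(0, 0, 1), then +1 on thread thr2 → (0, 0, 2)
VC(op6, invoked at 10): max of VC(op5)=(0, 0, 2), then +1 on thread thr2 → (0, 0, 3)
VC(op4, invoked at 6): max of VC(op1)=(0, 1, 0), VC(op3)=(0, 0, 1), then +1 on thread thr1 → (0, 2, 1)
VC(op7, invoked at 12): max of VC(op6)=(0, 0, 3), then +1 on thread thr2 → (0, 0, 4)
VC(op2, invoked at 3): max of VC(op7)=(0, 0, 4), then +1 on thread thr0 → (1, 0, 4)
VC(op9, invoked at 16): max of VC(op2)=(1, 0, 4), then +1 on thread thr0 → (2, 0, 4)
VC(op8, invoked at 15): max of VC(op7)=(0, 0, 4), VC(op9)=(2, 0, 4), then +1 on thread thr2 → (2, 0, 5)
VC(op10, invoked at 19): max of VC(op9)=(2, 0, 4), then +1 on thread thr0 → (3, 0, 4)
target: VC(op8) = (2, 0, 5)

(2, 0, 5)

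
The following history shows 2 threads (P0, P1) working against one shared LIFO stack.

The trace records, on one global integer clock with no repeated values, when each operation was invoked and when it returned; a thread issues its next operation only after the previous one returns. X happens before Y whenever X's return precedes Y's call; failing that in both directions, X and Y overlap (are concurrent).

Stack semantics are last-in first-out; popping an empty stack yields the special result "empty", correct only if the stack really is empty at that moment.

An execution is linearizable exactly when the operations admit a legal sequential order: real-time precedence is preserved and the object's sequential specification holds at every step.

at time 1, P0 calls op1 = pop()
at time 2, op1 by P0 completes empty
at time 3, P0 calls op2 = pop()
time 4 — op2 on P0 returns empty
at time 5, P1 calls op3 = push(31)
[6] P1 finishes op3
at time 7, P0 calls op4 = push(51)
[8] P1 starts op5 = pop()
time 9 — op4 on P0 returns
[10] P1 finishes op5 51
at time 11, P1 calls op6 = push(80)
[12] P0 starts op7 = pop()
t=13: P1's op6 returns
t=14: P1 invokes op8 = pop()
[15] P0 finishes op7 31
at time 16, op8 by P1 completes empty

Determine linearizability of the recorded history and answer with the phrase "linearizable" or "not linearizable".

already the first 16 events (up to op8's response at time 16) admit no linearization; the first 15 still do
8 completed operations, 6 real-time-consistent orders — every LIFO stack replay fails
for example op1, op2, op3, op4, op5, op6, op7, op8 fails at step 7: op7 pop() → 31 is not legal there
for example op1, op2, op3, op4, op5, op6, op8, op7 fails at step 7: op8 pop() → empty is not legal there

not linearizable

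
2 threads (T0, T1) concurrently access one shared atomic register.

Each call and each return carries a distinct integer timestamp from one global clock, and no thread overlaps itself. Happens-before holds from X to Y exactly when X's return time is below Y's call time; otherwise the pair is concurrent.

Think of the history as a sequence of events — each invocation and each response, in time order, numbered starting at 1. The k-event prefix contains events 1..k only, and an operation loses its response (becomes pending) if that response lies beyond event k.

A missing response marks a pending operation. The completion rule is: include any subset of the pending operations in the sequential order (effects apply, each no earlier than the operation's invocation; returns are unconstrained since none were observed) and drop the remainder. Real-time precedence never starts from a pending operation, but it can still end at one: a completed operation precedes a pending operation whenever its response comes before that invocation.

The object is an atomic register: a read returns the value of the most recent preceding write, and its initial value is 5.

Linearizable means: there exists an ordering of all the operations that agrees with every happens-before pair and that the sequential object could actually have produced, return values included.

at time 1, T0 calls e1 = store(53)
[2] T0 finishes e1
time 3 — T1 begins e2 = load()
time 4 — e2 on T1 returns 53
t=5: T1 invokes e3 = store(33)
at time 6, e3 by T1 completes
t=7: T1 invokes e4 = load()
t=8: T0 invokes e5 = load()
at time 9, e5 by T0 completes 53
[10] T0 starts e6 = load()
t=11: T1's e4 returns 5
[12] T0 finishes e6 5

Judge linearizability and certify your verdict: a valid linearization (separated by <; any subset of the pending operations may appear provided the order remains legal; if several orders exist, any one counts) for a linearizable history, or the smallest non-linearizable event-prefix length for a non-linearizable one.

cut after 8 events: linearizable; cut after 9 events (e5 responds, time 9): not linearizable
exactly one order of the 4 completed ops respects real time; the atomic register replay fails
including or dropping the 1 pending operation (e4) in any combination fails
e.g. e1, e2, e3, e5 (pending dropped): illegal at step 4, since e5 load() → 53 cannot apply there

not linearizable — minimal violating prefix: 9 events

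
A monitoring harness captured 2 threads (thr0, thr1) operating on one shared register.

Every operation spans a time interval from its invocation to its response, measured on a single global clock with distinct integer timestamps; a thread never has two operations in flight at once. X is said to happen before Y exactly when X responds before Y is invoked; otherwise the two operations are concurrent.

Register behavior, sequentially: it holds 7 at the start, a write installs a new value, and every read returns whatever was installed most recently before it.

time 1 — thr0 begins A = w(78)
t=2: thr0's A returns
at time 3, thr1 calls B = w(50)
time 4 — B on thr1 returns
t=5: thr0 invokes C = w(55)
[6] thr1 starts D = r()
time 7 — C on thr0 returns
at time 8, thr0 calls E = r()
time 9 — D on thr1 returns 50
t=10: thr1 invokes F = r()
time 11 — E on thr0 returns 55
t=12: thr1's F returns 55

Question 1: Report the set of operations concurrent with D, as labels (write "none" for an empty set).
C, E

D runs from 6 to 9; window-overlapping ops are concurrent
A [1,2]: before
B [3,4]: before
C [5,7]: concurrent
E [8,11]: concurrent
F [10,12]: after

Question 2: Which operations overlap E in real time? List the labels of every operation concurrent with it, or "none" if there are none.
D, F

overlap test against E [8,11]: concurrent iff the interval meets 8..11
A [1,2]: before
B [3,4]: before
C [5,7]: before
D [6,9]: concurrent
F [10,12]: concurrent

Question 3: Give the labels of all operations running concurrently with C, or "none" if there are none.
D

C spans [5,7]; an op avoiding the whole window 5..7 is ordered, any other is concurrent
A [1,2]: before
B [3,4]: before
D [6,9]: concurrent
E [8,11]: after
F [10,12]: after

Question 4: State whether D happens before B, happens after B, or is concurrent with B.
after

D spans [6,9], B spans [3,4]
resp(B)=4 < inv(D)=6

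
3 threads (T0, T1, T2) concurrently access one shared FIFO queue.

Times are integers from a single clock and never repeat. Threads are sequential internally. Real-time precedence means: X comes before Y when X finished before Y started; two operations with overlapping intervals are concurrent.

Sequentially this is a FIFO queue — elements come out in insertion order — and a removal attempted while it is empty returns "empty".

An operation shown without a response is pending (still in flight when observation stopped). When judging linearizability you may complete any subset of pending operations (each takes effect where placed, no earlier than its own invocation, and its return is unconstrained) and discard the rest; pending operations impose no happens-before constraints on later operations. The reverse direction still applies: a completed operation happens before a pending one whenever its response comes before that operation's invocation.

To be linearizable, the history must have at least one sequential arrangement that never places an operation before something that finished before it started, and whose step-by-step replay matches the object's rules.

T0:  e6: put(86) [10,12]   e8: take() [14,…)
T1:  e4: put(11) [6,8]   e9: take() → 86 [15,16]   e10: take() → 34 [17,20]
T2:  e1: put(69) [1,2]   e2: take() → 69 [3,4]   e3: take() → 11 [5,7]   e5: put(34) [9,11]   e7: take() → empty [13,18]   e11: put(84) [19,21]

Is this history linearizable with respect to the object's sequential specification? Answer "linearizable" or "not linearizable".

one valid linearization: e1, e2, e4, e3, e6, e5, e9, e10, e7, e8, e11
after step 1 (e1 put(69)): queue <69>
after step 2 (e2 take() → 69): queue <>
after step 3 (e4 put(11)): queue <11>
after step 4 (e3 take() → 11): queue <>
after step 5 (e6 put(86)): queue <86>
after step 6 (e5 put(34)): queue <86,34>
after step 7 (e9 take() → 86): queue <34>
after step 8 (e10 take() → 34): queue <>
after step 9 (e7 take() → empty): queue <>
after step 10 (e8 take() (pending, included)): queue <>
after step 11 (e11 put(84)): queue <84>

linearizable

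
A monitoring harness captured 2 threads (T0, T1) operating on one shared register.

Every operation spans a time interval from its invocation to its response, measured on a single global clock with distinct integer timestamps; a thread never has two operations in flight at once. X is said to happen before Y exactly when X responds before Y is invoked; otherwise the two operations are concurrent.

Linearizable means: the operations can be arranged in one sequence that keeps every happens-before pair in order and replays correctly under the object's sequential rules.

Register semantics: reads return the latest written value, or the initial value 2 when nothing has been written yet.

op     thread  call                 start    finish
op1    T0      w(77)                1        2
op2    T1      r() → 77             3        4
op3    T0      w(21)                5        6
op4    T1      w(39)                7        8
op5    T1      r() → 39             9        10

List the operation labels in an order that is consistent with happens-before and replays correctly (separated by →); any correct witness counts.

step 1: op1 w(77) — value 77
step 2: op2 r() → 77 — value 77
step 3: op3 w(21) — value 21
step 4: op4 w(39) — value 39
step 5: op5 r() → 39 — value 39

op1 → op2 → op3 → op4 → op5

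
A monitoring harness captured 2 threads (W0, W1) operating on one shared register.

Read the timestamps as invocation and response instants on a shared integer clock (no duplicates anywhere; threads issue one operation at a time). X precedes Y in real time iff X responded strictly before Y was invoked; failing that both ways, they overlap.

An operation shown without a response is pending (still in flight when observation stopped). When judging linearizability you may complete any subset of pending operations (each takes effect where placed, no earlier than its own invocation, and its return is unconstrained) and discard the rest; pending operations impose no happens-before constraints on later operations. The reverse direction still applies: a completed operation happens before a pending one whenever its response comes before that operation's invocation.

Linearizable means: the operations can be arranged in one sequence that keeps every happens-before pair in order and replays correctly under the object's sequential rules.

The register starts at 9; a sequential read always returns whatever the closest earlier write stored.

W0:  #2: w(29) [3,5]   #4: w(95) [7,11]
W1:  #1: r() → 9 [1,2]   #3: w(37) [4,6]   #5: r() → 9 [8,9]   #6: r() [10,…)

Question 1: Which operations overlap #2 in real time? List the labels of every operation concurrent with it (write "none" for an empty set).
#3

overlap test against #2 [3,5]: concurrent iff the interval meets 3..5
#1 [1,2]: before
#3 [4,6]: concurrent
#4 [7,11]: after
#5 [8,9]: after
#6 [10,…): after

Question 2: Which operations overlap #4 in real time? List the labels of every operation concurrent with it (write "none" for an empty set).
#5, #6

#4 spans [7,11]; an op avoiding the whole window 7..11 is ordered, any other is concurrent
#1 [1,2]: before
#2 [3,5]: before
#3 [4,6]: before
#5 [8,9]: concurrent
#6 [10,…): concurrent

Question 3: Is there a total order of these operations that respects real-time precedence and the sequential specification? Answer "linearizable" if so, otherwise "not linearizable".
not linearizable

already the first 9 events (up to #5's response at time 9) admit no linearization; the first 8 still do
every one of the 2 real-time-consistent orders over 4 completed register ops fails the sequential spec
including or dropping the 1 pending operation (#4) in any combination fails
take #1, #2, #3, #5 (pending dropped): step 4 already fails, because #5 r() → 9 cannot occur there
take #1, #3, #2, #5 (pending dropped): step 4 already fails, because #5 r() → 9 cannot occur there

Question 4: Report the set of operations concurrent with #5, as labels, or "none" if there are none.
#4

concurrent with #5 ([8,9]): every op whose interval crosses 8..9
#1 [1,2]: before
#2 [3,5]: before
#3 [4,6]: before
#4 [7,11]: concurrent
#6 [10,…): after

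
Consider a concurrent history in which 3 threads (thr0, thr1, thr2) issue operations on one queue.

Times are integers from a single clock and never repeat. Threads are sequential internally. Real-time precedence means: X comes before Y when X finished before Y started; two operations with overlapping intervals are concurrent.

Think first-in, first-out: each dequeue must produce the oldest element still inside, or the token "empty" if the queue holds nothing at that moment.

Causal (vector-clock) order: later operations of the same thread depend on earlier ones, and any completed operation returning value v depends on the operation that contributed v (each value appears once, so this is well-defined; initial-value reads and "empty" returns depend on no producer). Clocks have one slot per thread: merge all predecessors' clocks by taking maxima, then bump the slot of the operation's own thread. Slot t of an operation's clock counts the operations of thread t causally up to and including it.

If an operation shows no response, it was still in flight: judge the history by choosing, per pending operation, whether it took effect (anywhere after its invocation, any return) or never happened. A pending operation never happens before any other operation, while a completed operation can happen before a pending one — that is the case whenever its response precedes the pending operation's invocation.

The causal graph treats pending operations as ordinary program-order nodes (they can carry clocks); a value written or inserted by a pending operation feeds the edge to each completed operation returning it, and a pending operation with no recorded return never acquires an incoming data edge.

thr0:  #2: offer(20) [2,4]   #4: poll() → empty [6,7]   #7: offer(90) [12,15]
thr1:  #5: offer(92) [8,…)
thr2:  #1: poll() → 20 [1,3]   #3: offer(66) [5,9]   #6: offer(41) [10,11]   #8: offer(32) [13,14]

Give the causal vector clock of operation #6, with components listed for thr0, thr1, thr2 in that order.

(1, 0, 3)

#5, invoked 8, has no incoming edges; only thr1's bump applies → (0, 1, 0)
#2, invoked 2, has no incoming edges; only thr0's bump applies → (1, 0, 0)
#1, invoked 1, takes VC(#2)=(1, 0, 0) under max, adds 1 for thr2 → (1, 0, 1)
#4, invoked 6, takes VC(#2)=(1, 0, 0) under max, adds 1 for thr0 → (2, 0, 0)
#3, invoked 5, takes VC(#1)=(1, 0, 1) under max, adds 1 for thr2 → (1, 0, 2)
#7, invoked 12, takes VC(#4)=(2, 0, 0) under max, adds 1 for thr0 → (3, 0, 0)
#6, invoked 10, takes VC(#3)=(1, 0, 2) under max, adds 1 for thr2 → (1, 0, 3)
#8, invoked 13, takes VC(#6)=(1, 0, 3) under max, adds 1 for thr2 → (1, 0, 4)
target: VC(#6) = (1, 0, 3)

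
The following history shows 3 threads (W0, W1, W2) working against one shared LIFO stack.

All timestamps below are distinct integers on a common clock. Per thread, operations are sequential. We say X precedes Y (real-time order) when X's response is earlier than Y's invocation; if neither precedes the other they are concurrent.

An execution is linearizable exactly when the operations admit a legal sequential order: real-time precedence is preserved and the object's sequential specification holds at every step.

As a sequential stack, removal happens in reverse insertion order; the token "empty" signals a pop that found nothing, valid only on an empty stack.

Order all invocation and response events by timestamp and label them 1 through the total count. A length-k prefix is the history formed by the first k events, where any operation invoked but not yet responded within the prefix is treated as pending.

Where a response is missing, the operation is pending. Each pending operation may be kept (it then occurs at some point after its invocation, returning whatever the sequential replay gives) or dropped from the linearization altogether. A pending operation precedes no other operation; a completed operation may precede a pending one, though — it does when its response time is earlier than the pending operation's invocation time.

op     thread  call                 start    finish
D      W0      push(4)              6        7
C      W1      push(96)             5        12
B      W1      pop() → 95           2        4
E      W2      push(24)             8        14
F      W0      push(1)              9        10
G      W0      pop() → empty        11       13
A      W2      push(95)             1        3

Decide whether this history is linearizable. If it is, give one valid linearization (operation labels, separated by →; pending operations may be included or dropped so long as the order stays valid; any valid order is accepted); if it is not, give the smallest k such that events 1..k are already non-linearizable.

the violation lands at event 13, G's response at time 13: events 1..12 linearize, events 1..13 do not
all 8 real-time-respecting orders fail — 6 completed LIFO stack operations, no legal replay
no completion choice of the 1 pending operation (E) rescues it — every subset was tried
sample order A, B, C, D, F, G (pending dropped) stalls at step 6 — G pop() → empty has no legal effect
sample order A, B, D, C, F, G (pending dropped) stalls at step 6 — G pop() → empty has no legal effect

not linearizable — minimal violating prefix: 13 events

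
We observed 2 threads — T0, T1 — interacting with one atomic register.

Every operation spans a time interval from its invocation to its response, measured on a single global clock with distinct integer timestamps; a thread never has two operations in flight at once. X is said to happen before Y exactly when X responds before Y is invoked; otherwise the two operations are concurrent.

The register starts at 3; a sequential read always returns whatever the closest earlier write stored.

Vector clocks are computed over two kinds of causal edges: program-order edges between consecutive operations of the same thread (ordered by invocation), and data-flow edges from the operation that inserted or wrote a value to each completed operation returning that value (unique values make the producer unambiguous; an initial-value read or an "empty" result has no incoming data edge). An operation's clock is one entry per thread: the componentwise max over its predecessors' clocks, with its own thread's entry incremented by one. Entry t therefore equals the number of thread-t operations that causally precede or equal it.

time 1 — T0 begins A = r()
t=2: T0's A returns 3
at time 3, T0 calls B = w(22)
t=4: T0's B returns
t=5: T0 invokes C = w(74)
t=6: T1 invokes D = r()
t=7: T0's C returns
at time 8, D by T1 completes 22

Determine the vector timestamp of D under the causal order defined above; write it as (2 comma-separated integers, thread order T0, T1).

no predecessors for A (invoked 1): T0 increments from zero → (1, 0)
merge at B (invoked 3): VC(A)=(1, 0), own-thread bump on T0 → (2, 0)
merge at D (invoked 6): VC(B)=(2, 0), own-thread bump on T1 → (2, 1)
merge at C (invoked 5): VC(B)=(2, 0), own-thread bump on T0 → (3, 0)
target: VC(D) = (2, 1)

(2, 1)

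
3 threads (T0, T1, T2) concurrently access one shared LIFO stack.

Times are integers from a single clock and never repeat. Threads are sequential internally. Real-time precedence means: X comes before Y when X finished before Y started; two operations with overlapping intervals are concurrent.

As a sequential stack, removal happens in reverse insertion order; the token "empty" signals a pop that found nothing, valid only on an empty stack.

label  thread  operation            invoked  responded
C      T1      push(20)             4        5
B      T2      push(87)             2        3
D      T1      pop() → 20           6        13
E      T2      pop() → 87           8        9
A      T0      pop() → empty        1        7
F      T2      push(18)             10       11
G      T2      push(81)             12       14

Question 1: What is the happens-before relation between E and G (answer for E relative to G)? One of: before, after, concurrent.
before

E spans [8,9], G spans [12,14]
resp(E)=9 < inv(G)=12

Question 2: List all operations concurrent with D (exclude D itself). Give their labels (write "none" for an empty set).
A, E, F, G

concurrent with D ([6,13]): every op whose interval crosses 6..13
A [1,7]: concurrent
B [2,3]: before
C [4,5]: before
E [8,9]: concurrent
F [10,11]: concurrent
G [12,14]: concurrent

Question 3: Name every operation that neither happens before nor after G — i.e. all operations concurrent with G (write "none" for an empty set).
D

G spans [12,14]; an op avoiding the whole window 12..14 is ordered, any other is concurrent
A [1,7]: before
B [2,3]: before
C [4,5]: before
D [6,13]: concurrent
E [8,9]: before
F [10,11]: before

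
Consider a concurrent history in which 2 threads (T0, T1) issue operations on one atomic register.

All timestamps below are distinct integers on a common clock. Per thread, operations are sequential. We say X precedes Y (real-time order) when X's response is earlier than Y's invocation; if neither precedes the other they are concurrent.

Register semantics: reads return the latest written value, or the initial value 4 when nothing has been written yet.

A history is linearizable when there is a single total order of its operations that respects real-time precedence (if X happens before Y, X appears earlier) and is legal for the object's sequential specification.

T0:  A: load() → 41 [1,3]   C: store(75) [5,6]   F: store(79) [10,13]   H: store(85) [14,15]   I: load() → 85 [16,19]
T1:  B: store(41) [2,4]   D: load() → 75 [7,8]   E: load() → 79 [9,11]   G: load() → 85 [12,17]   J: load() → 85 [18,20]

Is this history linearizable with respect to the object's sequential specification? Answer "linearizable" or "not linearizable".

linearizable

one valid linearization: B, A, C, D, F, E, H, G, I, J
step 1: B store(41) — value 41
step 2: A load() → 41 — value 41
step 3: C store(75) — value 75
step 4: D load() → 75 — value 75
step 5: F store(79) — value 79
step 6: E load() → 79 — value 79
step 7: H store(85) — value 85
step 8: G load() → 85 — value 85
step 9: I load() → 85 — value 85
step 10: J load() → 85 — value 85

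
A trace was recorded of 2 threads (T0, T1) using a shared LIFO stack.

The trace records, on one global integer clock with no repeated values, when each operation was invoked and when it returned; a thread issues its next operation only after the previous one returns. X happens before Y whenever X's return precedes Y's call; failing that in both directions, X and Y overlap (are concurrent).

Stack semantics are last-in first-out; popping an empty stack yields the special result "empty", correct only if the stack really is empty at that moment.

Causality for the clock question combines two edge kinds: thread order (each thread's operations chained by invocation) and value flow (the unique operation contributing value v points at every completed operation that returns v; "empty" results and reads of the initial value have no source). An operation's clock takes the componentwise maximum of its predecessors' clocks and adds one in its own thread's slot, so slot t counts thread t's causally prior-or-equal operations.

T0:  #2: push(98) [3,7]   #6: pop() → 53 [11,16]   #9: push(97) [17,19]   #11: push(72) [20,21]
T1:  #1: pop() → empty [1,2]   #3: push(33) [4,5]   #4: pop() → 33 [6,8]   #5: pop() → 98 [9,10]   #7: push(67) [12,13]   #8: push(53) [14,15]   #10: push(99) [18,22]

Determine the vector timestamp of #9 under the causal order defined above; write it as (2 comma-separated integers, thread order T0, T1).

(3, 6)

VC(#1, invoked at 1): no causal predecessors; +1 on T1 → (0, 1)
VC(#2, invoked at 3): no causal predecessors; +1 on T0 → (1, 0)
from VC(#1)=(0, 1), #3 (invoked 4) maxes components and bumps T1 → (0, 2)
from VC(#3)=(0, 2), #4 (invoked 6) maxes components and bumps T1 → (0, 3)
from VC(#2)=(1, 0), VC(#4)=(0, 3), #5 (invoked 9) maxes components and bumps T1 → (1, 4)
from VC(#5)=(1, 4), #7 (invoked 12) maxes components and bumps T1 → (1, 5)
from VC(#7)=(1, 5), #8 (invoked 14) maxes components and bumps T1 → (1, 6)
from VC(#8)=(1, 6), #10 (invoked 18) maxes components and bumps T1 → (1, 7)
from VC(#2)=(1, 0), VC(#8)=(1, 6), #6 (invoked 11) maxes components and bumps T0 → (2, 6)
from VC(#6)=(2, 6), #9 (invoked 17) maxes components and bumps T0 → (3, 6)
from VC(#9)=(3, 6), #11 (invoked 20) maxes components and bumps T0 → (4, 6)
target: VC(#9) = (3, 6)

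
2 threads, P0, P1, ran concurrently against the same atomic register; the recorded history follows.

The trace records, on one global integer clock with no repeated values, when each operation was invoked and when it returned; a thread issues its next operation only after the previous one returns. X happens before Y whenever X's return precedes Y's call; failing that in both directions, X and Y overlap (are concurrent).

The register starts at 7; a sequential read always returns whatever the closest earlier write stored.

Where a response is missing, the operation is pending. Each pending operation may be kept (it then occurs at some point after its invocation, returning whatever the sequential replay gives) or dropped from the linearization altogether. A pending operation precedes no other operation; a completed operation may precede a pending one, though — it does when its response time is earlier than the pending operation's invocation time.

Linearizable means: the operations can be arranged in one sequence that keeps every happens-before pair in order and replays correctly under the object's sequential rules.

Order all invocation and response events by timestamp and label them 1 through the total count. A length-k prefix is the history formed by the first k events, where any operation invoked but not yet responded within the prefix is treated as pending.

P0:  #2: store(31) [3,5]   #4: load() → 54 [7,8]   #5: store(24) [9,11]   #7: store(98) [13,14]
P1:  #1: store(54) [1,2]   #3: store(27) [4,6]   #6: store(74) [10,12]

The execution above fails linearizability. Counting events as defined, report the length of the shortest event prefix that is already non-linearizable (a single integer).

8

events 1..7 are linearizable; a witness order is #1, #2, #3:
after step 1 (#1 store(54)): value 54
after step 2 (#2 store(31)): value 31
after step 3 (#3 store(27)): value 27
once event 8 joins (#4's response, time 8), exhaustive search finds no witness
take #1, #2, #3, #4: step 4 already fails, because #4 load() → 54 cannot occur there
take #1, #3, #2, #4: step 4 already fails, because #4 load() → 54 cannot occur there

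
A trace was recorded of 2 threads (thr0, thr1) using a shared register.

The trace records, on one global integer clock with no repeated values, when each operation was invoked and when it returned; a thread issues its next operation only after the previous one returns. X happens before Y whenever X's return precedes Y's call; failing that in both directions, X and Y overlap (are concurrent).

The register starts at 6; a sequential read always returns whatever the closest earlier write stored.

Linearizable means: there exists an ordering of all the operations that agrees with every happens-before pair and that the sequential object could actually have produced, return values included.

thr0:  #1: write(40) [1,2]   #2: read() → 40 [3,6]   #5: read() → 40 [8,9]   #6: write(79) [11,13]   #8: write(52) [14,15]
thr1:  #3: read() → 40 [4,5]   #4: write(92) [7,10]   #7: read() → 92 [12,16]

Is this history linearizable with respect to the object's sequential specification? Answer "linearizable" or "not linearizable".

linearizable

witness order: #1, #2, #3, #5, #4, #7, #6, #8
step 1: #1 write(40) — value 40
step 2: #2 read() → 40 — value 40
step 3: #3 read() → 40 — value 40
step 4: #5 read() → 40 — value 40
step 5: #4 write(92) — value 92
step 6: #7 read() → 92 — value 92
step 7: #6 write(79) — value 79
step 8: #8 write(52) — value 52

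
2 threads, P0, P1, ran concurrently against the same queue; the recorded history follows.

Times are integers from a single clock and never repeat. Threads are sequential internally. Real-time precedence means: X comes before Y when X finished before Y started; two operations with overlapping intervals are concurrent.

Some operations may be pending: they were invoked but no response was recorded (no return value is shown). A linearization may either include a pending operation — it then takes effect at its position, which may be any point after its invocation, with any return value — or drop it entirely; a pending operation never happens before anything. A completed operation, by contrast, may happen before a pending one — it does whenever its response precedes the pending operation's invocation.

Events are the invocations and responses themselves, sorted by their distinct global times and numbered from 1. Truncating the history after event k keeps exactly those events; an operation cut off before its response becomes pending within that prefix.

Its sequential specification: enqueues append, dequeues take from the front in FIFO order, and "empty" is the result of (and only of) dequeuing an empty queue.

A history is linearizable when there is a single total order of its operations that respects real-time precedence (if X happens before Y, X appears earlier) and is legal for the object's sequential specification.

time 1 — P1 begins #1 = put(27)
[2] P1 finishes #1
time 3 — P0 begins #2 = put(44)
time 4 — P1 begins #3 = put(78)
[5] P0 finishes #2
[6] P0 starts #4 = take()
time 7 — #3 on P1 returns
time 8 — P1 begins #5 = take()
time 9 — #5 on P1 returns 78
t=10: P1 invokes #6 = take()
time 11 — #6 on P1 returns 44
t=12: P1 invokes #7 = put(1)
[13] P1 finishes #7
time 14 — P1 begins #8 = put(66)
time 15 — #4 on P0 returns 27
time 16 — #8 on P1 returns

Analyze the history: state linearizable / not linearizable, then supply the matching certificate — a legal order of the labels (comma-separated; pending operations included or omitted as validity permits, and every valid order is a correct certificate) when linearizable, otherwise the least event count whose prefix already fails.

1. #1 put(27), leaving queue <27>
2. #3 put(78), leaving queue <27,78>
3. #2 put(44), leaving queue <27,78,44>
4. #4 take() → 27, leaving queue <78,44>
5. #5 take() → 78, leaving queue <44>
6. #6 take() → 44, leaving queue <>
7. #7 put(1), leaving queue <1>
8. #8 put(66), leaving queue <1,66>

linearizable — witness: #1, #3, #2, #4, #5, #6, #7, #8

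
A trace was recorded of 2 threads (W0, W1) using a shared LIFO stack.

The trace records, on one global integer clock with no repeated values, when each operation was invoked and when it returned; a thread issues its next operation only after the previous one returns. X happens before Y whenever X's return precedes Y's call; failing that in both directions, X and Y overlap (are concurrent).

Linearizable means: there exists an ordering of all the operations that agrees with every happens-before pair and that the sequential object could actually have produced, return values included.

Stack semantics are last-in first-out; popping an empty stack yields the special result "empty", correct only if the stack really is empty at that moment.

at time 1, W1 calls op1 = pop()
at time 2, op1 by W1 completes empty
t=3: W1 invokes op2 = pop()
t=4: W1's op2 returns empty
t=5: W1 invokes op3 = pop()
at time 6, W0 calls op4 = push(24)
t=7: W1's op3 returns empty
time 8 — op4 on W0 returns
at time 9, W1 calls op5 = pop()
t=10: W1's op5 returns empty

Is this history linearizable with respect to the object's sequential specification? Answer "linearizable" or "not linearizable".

cut after 9 events: linearizable; cut after 10 events (op5 responds, time 10): not linearizable
every one of the 2 real-time-consistent orders over 5 completed LIFO stack ops fails the sequential spec
take op1, op2, op3, op4, op5: step 5 already fails, because op5 pop() → empty cannot occur there
take op1, op2, op4, op3, op5: step 4 already fails, because op3 pop() → empty cannot occur there

not linearizable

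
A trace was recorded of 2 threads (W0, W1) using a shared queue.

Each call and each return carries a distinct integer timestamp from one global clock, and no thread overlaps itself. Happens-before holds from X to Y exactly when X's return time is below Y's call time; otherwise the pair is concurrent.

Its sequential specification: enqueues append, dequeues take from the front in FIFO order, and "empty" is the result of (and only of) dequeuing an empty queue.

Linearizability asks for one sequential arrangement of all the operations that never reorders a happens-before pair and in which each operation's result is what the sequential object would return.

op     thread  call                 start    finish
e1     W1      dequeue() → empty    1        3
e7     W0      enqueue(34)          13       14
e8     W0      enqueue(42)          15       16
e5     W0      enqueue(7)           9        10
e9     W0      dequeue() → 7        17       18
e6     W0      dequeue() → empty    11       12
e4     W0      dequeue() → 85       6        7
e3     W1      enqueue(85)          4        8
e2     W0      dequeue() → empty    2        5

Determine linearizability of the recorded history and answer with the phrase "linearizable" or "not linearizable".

events 1..11 are fine; event 12 — the response of e6 at time 12 — makes the prefix non-linearizable
real-time-consistent orders of the 6 completed operations: 5 — all fail the queue replay
take e1, e2, e3, e4, e5, e6: step 6 already fails, because e6 dequeue() → empty cannot occur there
take e1, e2, e4, e3, e5, e6: step 3 already fails, because e4 dequeue() → 85 cannot occur there

not linearizable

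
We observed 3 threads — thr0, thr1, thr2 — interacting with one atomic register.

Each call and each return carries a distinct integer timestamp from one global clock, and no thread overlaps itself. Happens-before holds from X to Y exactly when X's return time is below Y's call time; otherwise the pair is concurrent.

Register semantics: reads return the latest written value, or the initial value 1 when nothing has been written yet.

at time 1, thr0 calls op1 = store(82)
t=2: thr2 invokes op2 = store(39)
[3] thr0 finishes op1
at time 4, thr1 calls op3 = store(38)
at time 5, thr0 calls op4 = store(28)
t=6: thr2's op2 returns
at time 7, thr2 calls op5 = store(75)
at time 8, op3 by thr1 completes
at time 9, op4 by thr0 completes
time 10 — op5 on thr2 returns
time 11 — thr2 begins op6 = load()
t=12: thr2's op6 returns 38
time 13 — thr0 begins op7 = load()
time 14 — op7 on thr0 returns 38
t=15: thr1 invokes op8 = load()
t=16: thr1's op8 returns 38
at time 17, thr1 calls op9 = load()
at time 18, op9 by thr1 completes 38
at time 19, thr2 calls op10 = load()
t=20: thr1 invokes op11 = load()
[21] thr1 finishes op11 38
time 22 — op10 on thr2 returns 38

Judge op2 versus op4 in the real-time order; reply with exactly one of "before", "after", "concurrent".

op2 spans [2,6], op4 spans [5,9]
the intervals overlap in both directions

concurrent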